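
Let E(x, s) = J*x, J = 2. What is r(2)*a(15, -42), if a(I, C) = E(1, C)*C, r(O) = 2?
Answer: -168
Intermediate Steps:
E(x, s) = 2*x
a(I, C) = 2*C (a(I, C) = (2*1)*C = 2*C)
r(2)*a(15, -42) = 2*(2*(-42)) = 2*(-84) = -168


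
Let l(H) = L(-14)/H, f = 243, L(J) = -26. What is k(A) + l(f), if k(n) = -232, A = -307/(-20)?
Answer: -56402/243 ≈ -232.11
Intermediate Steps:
A = 307/20 (A = -307*(-1/20) = 307/20 ≈ 15.350)
l(H) = -26/H
k(A) + l(f) = -232 - 26/243 = -56402/243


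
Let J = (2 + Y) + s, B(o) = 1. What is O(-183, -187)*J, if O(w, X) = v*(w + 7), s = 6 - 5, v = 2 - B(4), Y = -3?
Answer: 0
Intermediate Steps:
v = 1 (v = 2 - 1*1 = 2 - 1 = 1)
s = 1
O(w, X) = 7 + w (O(w, X) = 1*(w + 7) = 1*(7 + w) = 7 + w)
J = 0 (J = (2 - 3) + 1 = -1 + 1 = 0)
O(-183, -187)*J = (7 - 183)*0 = -176*0 = 0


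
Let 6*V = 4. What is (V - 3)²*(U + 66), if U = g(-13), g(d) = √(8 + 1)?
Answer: 1127/3 ≈ 375.67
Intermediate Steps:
V = ⅔ (V = (⅙)*4 = ⅔ ≈ 0.66667)
g(d) = 3 (g(d) = √9 = 3)
U = 3
(V - 3)²*(U + 66) = (⅔ - 3)²*(3 + 66) = (-7/3)²*69 = (49/9)*69 = 1127/3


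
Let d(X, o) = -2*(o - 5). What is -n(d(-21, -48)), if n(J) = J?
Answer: -106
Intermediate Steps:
d(X, o) = 10 - 2*o (d(X, o) = -2*(-5 + o) = 10 - 2*o)
-n(d(-21, -48)) = -(10 - 2*(-48)) = -(10 + 96) = -1*106 = -106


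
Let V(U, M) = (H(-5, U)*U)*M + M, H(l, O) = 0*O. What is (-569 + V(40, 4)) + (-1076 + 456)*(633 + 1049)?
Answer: -1043405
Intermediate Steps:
H(l, O) = 0
V(U, M) = M (V(U, M) = (0*U)*M + M = 0*M + M = 0 + M = M)
(-569 + V(40, 4)) + (-1076 + 456)*(633 + 1049) = (-569 + 4) + (-1076 + 456)*(633 + 1049) = -565 - 620*1682 = -565 - 1042840 = -1043405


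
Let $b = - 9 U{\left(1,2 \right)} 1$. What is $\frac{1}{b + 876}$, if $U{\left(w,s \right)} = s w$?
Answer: $\frac{1}{858} \approx 0.0011655$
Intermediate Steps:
$b = -18$ ($b = - 9 \cdot 2 \cdot 1 \cdot 1 = \left(-9\right) 2 \cdot 1 = \left(-18\right) 1 = -18$)
$\frac{1}{b + 876} = \frac{1}{-18 + 876} = \frac{1}{858}$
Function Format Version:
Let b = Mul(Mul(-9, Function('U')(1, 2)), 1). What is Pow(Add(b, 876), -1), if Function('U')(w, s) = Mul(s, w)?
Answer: Rational(1, 858) ≈ 0.0011655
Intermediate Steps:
b = -18 (b = Mul(Mul(-9, Mul(2, 1)), 1) = Mul(Mul(-9, 2), 1) = Mul(-18, 1) = -18)
Pow(Add(b, 876), -1) = Pow(Add(-18, 876), -1) = Pow(858, -1) = Rational(1, 858)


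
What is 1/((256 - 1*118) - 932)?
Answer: -1/794 ≈ -0.0012594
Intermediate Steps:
1/((256 - 1*118) - 932) = 1/((256 - 118) - 932) = 1/(138 - 932) = 1/(-794) = -1/794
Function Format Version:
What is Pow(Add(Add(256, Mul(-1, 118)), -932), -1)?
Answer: Rational(-1, 794) ≈ -0.0012594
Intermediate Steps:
Pow(Add(Add(256, Mul(-1, 118)), -932), -1) = Pow(Add(Add(256, -118), -932), -1) = Pow(Add(138, -932), -1) = Pow(-794, -1) = Rational(-1, 794)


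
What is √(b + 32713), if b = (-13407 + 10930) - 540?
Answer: 32*√29 ≈ 172.33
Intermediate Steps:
b = -3017 (b = -2477 - 540 = -3017)
√(b + 32713) = √(-3017 + 32713) = √29696 = 32*√29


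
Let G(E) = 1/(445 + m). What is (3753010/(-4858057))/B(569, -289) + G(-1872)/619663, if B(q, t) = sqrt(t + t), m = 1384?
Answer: 1/1133363627 + 1876505*I*sqrt(2)/82586969 ≈ 8.8233e-10 + 0.032133*I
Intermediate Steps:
G(E) = 1/1829 (G(E) = 1/(445 + 1384) = 1/1829)
B(q, t) = sqrt(2)*sqrt(t) (B(q, t) = sqrt(2*t) = sqrt(2)*sqrt(t))
(3753010/(-4858057))/B(569, -289) + G(-1872)/619663 = (3753010/(-4858057))/((sqrt(2)*sqrt(-289))) + (1/1829)/619663 = (3753010*(-1/4858057))/((sqrt(2)*(17*I))) + (1/1829)*(1/619663) = -3753010*(-I*sqrt(2)/34)/4858057 + 1/1133363627 = -(-1876505)*I*sqrt(2)/82586969 + 1/1133363627 = 1876505*I*sqrt(2)/82586969 + 1/1133363627 = 1/1133363627 + 1876505*I*sqrt(2)/82586969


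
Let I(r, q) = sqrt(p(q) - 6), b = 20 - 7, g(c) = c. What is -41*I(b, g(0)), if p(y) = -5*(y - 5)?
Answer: -41*sqrt(19) ≈ -178.71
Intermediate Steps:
p(y) = 25 - 5*y (p(y) = -5*(-5 + y) = 25 - 5*y)
b = 13
I(r, q) = sqrt(19 - 5*q) (I(r, q) = sqrt((25 - 5*q) - 6) = sqrt(19 - 5*q))
-41*I(b, g(0)) = -41*sqrt(19 - 5*0) = -41*sqrt(19 + 0) = -41*sqrt(19)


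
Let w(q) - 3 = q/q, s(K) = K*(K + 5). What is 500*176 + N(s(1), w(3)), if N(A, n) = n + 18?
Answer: 88022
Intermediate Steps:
s(K) = K*(5 + K)
w(q) = 4 (w(q) = 3 + q/q = 3 + 1 = 4)
N(A, n) = 18 + n
500*176 + N(s(1), w(3)) = 500*176 + (18 + 4) = 88000 + 22 = 88022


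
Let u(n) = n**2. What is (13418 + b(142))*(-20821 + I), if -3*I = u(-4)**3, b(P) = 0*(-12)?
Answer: -893088662/3 ≈ -2.9770e+8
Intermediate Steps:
b(P) = 0
I = -4096/3 (I = -((-4)**2)**3/3 = -1/3*16**3 = -1/3*4096 = -4096/3 ≈ -1365.3)
(13418 + b(142))*(-20821 + I) = (13418 + 0)*(-20821 - 4096/3) = 13418*(-66559/3) = -893088662/3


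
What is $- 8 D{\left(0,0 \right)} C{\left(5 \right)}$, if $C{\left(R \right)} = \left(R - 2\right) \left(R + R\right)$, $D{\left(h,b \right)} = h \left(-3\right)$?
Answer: $0$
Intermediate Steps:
$D{\left(h,b \right)} = - 3 h$
$C{\left(R \right)} = 2 R \left(-2 + R\right)$ ($C{\left(R \right)} = \left(-2 + R\right) 2 R = 2 R \left(-2 + R\right)$)
$- 8 D{\left(0,0 \right)} C{\left(5 \right)} = - 8 \left(\left(-3\right) 0\right) 2 \cdot 5 \left(-2 + 5\right) = \left(-8\right) 0 \cdot 2 \cdot 5 \cdot 3 = 0 \cdot 30 = 0$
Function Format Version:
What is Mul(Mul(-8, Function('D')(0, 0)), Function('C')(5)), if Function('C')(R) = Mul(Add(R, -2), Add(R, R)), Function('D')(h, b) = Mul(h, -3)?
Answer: 0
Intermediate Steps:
Function('D')(h, b) = Mul(-3, h)
Function('C')(R) = Mul(2, R, Add(-2, R)) (Function('C')(R) = Mul(Add(-2, R), Mul(2, R)) = Mul(2, R, Add(-2, R)))
Mul(Mul(-8, Function('D')(0, 0)), Function('C')(5)) = Mul(Mul(-8, Mul(-3, 0)), Mul(2, 5, Add(-2, 5))) = Mul(Mul(-8, 0), Mul(2, 5, 3)) = Mul(0, 30) = 0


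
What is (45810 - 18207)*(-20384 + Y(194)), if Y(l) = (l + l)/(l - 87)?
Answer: -60193862100/107 ≈ -5.6256e+8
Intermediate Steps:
Y(l) = 2*l/(-87 + l) (Y(l) = (2*l)/(-87 + l) = 2*l/(-87 + l))
(45810 - 18207)*(-20384 + Y(194)) = (45810 - 18207)*(-20384 + 2*194/(-87 + 194)) = 27603*(-20384 + 2*194/107) = 27603*(-20384 + 2*194*(1/107)) = 27603*(-20384 + 388/107) = 27603*(-2180700/107) = -60193862100/107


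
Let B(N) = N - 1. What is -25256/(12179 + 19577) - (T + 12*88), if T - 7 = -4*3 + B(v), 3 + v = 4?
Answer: -8350203/7939 ≈ -1051.8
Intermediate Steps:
v = 1 (v = -3 + 4 = 1)
B(N) = -1 + N
T = -5 (T = 7 + (-4*3 + (-1 + 1)) = 7 + (-12 + 0) = 7 - 12 = -5)
-25256/(12179 + 19577) - (T + 12*88) = -25256/(12179 + 19577) - (-5 + 12*88) = -25256/31756 - (-5 + 1056) = -25256*1/31756 - 1*1051 = -6314/7939 - 1051 = -8350203/7939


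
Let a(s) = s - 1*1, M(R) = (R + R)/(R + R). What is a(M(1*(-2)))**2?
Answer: 0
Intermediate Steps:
M(R) = 1 (M(R) = (2*R)/((2*R)) = (2*R)*(1/(2*R)) = 1)
a(s) = -1 + s (a(s) = s - 1 = -1 + s)
a(M(1*(-2)))**2 = (-1 + 1)**2 = 0**2 = 0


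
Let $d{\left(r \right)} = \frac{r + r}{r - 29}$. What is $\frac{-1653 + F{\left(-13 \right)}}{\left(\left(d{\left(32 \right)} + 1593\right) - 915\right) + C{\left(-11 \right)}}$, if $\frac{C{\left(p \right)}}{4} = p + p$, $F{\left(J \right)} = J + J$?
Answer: $- \frac{5037}{1834} \approx -2.7465$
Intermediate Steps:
$d{\left(r \right)} = \frac{2 r}{-29 + r}$
$F{\left(J \right)} = 2 J$
$C{\left(p \right)} = 8 p$ ($C{\left(p \right)} = 4 \left(p + p\right) = 4 \cdot 2 p = 8 p$)
$\frac{-1653 + F{\left(-13 \right)}}{\left(\left(d{\left(32 \right)} + 1593\right) - 915\right) + C{\left(-11 \right)}} = \frac{-1653 + 2 \left(-13\right)}{\left(\left(2 \cdot 32 \frac{1}{-29 + 32} + 1593\right) - 915\right) + 8 \left(-11\right)} = \frac{-1653 - 26}{\left(\left(2 \cdot 32 \cdot \frac{1}{3} + 1593\right) - 915\right) - 88} = - \frac{1679}{\left(\left(2 \cdot 32 \cdot \frac{1}{3} + 1593\right) - 915\right) - 88} = - \frac{1679}{\left(\left(\frac{64}{3} + 1593\right) - 915\right) - 88} = - \frac{1679}{\left(\frac{4843}{3} - 915\right) - 88} = - \frac{1679}{\frac{2098}{3} - 88} = - \frac{1679}{\frac{1834}{3}} = \left(-1679\right) \frac{3}{1834} = - \frac{5037}{1834}$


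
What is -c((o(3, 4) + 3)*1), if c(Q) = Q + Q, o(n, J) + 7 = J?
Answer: 0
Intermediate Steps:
o(n, J) = -7 + J
c(Q) = 2*Q
-c((o(3, 4) + 3)*1) = -2*((-7 + 4) + 3)*1 = -2*(-3 + 3)*1 = -2*0*1 = -2*0 = -1*0 = 0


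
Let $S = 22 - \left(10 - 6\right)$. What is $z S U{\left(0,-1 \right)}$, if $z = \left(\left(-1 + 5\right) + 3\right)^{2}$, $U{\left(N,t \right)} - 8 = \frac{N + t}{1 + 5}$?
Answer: $6909$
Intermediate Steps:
$U{\left(N,t \right)} = 8 + \frac{N}{6} + \frac{t}{6}$ ($U{\left(N,t \right)} = 8 + \frac{N + t}{1 + 5} = 8 + \frac{N + t}{6} = 8 + \left(N + t\right) \frac{1}{6} = 8 + \left(\frac{N}{6} + \frac{t}{6}\right) = 8 + \frac{N}{6} + \frac{t}{6}$)
$S = 18$ ($S = 22 - \left(10 - 6\right) = 22 - 4 = 18$)
$z = 49$ ($z = \left(4 + 3\right)^{2} = 7^{2} = 49$)
$z S U{\left(0,-1 \right)} = 49 \cdot 18 \left(8 + \frac{1}{6} \cdot 0 + \frac{1}{6} \left(-1\right)\right) = 882 \left(8 + 0 - \frac{1}{6}\right) = 882 \cdot \frac{47}{6} = 6909$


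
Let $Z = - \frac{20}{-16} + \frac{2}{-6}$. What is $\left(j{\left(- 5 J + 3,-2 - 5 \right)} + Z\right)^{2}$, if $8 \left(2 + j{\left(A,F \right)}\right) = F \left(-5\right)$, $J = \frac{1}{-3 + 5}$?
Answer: $\frac{6241}{576} \approx 10.835$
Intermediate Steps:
$J = \frac{1}{2} \approx 0.5$
$Z = \frac{11}{12}$ ($Z = \left(-20\right) \left(- \frac{1}{16}\right) + 2 \left(- \frac{1}{6}\right) = \frac{5}{4} - \frac{1}{3} = \frac{11}{12} \approx 0.91667$)
$j{\left(A,F \right)} = -2 - \frac{5 F}{8}$ ($j{\left(A,F \right)} = -2 + \frac{F \left(-5\right)}{8} = -2 + \frac{\left(-5\right) F}{8} = -2 - \frac{5 F}{8}$)
$\left(j{\left(- 5 J + 3,-2 - 5 \right)} + Z\right)^{2} = \left(\left(-2 - \frac{5 \left(-2 - 5\right)}{8}\right) + \frac{11}{12}\right)^{2} = \left(\left(-2 - - \frac{35}{8}\right) + \frac{11}{12}\right)^{2} = \left(\left(-2 + \frac{35}{8}\right) + \frac{11}{12}\right)^{2} = \left(\frac{19}{8} + \frac{11}{12}\right)^{2} = \left(\frac{79}{24}\right)^{2} = \frac{6241}{576}$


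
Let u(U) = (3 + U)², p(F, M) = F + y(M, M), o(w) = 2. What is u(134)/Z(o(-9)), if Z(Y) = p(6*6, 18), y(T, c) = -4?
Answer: 18769/32 ≈ 586.53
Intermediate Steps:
p(F, M) = -4 + F (p(F, M) = F - 4 = -4 + F)
Z(Y) = 32 (Z(Y) = -4 + 6*6 = -4 + 36 = 32)
u(134)/Z(o(-9)) = (3 + 134)²/32 = 137²*(1/32) = 18769*(1/32) = 18769/32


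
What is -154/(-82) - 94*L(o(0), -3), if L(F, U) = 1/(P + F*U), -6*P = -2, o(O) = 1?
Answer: 6089/164 ≈ 37.128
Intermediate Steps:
P = 1/3 (P = -1/6*(-2) = 1/3 ≈ 0.33333)
L(F, U) = 1/(1/3 + F*U)
-154/(-82) - 94*L(o(0), -3) = -154/(-82) - 282/(1 + 3*1*(-3)) = -154*(-1/82) - 282/(1 - 9) = 77/41 - 282/(-8) = 77/41 - 282*(-1)/8 = 77/41 - 94*(-3/8) = 77/41 + 141/4 = 6089/164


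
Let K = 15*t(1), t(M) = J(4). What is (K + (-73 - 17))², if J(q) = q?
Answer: 900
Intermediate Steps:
t(M) = 4
K = 60 (K = 15*4 = 60)
(K + (-73 - 17))² = (60 + (-73 - 17))² = (60 - 90)² = (-30)² = 900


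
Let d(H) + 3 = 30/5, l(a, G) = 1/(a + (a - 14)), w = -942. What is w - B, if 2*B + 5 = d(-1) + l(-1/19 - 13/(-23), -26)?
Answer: -10670503/11340 ≈ -940.96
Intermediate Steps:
l(a, G) = 1/(-14 + 2*a) (l(a, G) = 1/(a + (-14 + a)) = 1/(-14 + 2*a))
d(H) = 3 (d(H) = -3 + 30/5 = -3 + 30*(1/5) = -3 + 6 = 3)
B = -11777/11340 (B = -5/2 + (3 + 1/(2*(-7 + (-1/19 - 13/(-23)))))/2 = -5/2 + (3 + 1/(2*(-7 + (-1*1/19 - 13*(-1/23)))))/2 = -5/2 + (3 + 1/(2*(-7 + (-1/19 + 13/23))))/2 = -5/2 + (3 + 1/(2*(-7 + 224/437)))/2 = -5/2 + (3 + 1/(2*(-2835/437)))/2 = -5/2 + (3 + (1/2)*(-437/2835))/2 = -5/2 + (3 - 437/5670)/2 = -5/2 + (1/2)*(16573/5670) = -5/2 + 16573/11340 = -11777/11340 ≈ -1.0385)
w - B = -942 - 1*(-11777/11340) = -942 + 11777/11340 = -10670503/11340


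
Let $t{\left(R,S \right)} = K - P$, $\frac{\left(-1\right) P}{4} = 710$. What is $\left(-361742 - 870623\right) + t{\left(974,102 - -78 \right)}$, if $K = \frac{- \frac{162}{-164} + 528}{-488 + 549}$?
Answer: $- \frac{6150040673}{5002} \approx -1.2295 \cdot 10^{6}$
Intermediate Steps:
$P = -2840$ ($P = \left(-4\right) 710 = -2840$)
$K = \frac{43377}{5002}$ ($K = \frac{\left(-162\right) \left(- \frac{1}{164}\right) + 528}{61} = \left(\frac{81}{82} + 528\right) \frac{1}{61} = \frac{43377}{82} \cdot \frac{1}{61} = \frac{43377}{5002} \approx 8.6719$)
$t{\left(R,S \right)} = \frac{14249057}{5002}$ ($t{\left(R,S \right)} = \frac{43377}{5002} - -2840 = \frac{43377}{5002} + 2840 = \frac{14249057}{5002}$)
$\left(-361742 - 870623\right) + t{\left(974,102 - -78 \right)} = \left(-361742 - 870623\right) + \frac{14249057}{5002} = -1232365 + \frac{14249057}{5002} = - \frac{6150040673}{5002}$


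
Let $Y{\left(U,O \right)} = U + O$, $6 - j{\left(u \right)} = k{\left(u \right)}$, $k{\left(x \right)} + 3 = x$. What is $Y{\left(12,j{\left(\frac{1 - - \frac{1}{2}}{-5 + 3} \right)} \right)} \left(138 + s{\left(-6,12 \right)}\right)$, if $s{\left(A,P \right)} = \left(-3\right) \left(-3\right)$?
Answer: $\frac{12789}{4} \approx 3197.3$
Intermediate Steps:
$s{\left(A,P \right)} = 9$
$k{\left(x \right)} = -3 + x$
$j{\left(u \right)} = 9 - u$ ($j{\left(u \right)} = 6 - \left(-3 + u\right) = 9 - u$)
$Y{\left(U,O \right)} = O + U$
$Y{\left(12,j{\left(\frac{1 - - \frac{1}{2}}{-5 + 3} \right)} \right)} \left(138 + s{\left(-6,12 \right)}\right) = \left(\left(9 - \frac{1 - - \frac{1}{2}}{-5 + 3}\right) + 12\right) \left(138 + 9\right) = \left(\left(9 - \frac{1 - - \frac{1}{2}}{-2}\right) + 12\right) 147 = \left(\left(9 - \left(1 + \left(\frac{1}{4} + \frac{1}{4}\right)\right) \left(- \frac{1}{2}\right)\right) + 12\right) 147 = \left(\left(9 - \left(1 + \frac{1}{2}\right) \left(- \frac{1}{2}\right)\right) + 12\right) 147 = \left(\left(9 - \frac{3}{2} \left(- \frac{1}{2}\right)\right) + 12\right) 147 = \left(\left(9 - - \frac{3}{4}\right) + 12\right) 147 = \left(\left(9 + \frac{3}{4}\right) + 12\right) 147 = \left(\frac{39}{4} + 12\right) 147 = \frac{87}{4} \cdot 147 = \frac{12789}{4}$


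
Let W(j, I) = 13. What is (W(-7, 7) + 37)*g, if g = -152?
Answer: -7600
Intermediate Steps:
(W(-7, 7) + 37)*g = (13 + 37)*(-152) = 50*(-152) = -7600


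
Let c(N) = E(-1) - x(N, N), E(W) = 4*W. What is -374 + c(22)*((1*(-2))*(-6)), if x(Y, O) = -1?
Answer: -410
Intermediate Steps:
c(N) = -3 (c(N) = 4*(-1) - 1*(-1) = -4 + 1 = -3)
-374 + c(22)*((1*(-2))*(-6)) = -374 - 3*1*(-2)*(-6) = -374 - (-6)*(-6) = -374 - 3*12 = -374 - 36 = -410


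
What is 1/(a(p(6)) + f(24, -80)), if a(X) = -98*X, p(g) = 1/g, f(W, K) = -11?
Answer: -3/82 ≈ -0.036585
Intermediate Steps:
1/(a(p(6)) + f(24, -80)) = 1/(-98/6 - 11) = 1/(-98*⅙ - 11) = 1/(-49/3 - 11) = 1/(-82/3) = -3/82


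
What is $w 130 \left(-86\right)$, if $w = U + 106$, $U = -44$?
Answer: $-693160$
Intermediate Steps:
$w = 62$ ($w = -44 + 106 = 62$)
$w 130 \left(-86\right) = 62 \cdot 130 \left(-86\right) = 8060 \left(-86\right) = -693160$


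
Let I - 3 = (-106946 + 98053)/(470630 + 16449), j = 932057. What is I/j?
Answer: 1452344/453985391503 ≈ 3.1991e-6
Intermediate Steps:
I = 1452344/487079 (I = 3 + (-106946 + 98053)/(470630 + 16449) = 3 - 8893/487079 = 1452344/487079 ≈ 2.9817)
I/j = (1452344/487079)/932057 = (1452344/487079)*(1/932057) = 1452344/453985391503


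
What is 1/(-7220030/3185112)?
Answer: -1592556/3610015 ≈ -0.44115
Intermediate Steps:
1/(-7220030/3185112) = 1/(-7220030*1/3185112) = 1/(-3610015/1592556) = -1592556/3610015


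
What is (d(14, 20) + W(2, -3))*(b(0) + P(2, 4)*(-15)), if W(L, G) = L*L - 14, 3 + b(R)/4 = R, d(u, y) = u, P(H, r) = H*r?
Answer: -528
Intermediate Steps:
b(R) = -12 + 4*R
W(L, G) = -14 + L² (W(L, G) = L² - 14 = -14 + L²)
(d(14, 20) + W(2, -3))*(b(0) + P(2, 4)*(-15)) = (14 + (-14 + 2²))*((-12 + 4*0) + (2*4)*(-15)) = (14 + (-14 + 4))*((-12 + 0) + 8*(-15)) = (14 - 10)*(-12 - 120) = 4*(-132) = -528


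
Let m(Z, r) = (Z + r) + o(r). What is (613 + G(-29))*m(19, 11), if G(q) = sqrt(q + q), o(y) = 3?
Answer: 20229 + 33*I*sqrt(58) ≈ 20229.0 + 251.32*I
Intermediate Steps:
m(Z, r) = 3 + Z + r (m(Z, r) = (Z + r) + 3 = 3 + Z + r)
G(q) = sqrt(2)*sqrt(q) (G(q) = sqrt(2*q) = sqrt(2)*sqrt(q))
(613 + G(-29))*m(19, 11) = (613 + sqrt(2)*sqrt(-29))*(3 + 19 + 11) = (613 + sqrt(2)*(I*sqrt(29)))*33 = (613 + I*sqrt(58))*33 = 20229 + 33*I*sqrt(58)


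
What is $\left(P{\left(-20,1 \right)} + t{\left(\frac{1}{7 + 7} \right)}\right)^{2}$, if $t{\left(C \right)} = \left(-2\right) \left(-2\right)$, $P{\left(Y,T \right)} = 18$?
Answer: $484$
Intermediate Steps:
$t{\left(C \right)} = 4$
$\left(P{\left(-20,1 \right)} + t{\left(\frac{1}{7 + 7} \right)}\right)^{2} = \left(18 + 4\right)^{2} = 22^{2} = 484$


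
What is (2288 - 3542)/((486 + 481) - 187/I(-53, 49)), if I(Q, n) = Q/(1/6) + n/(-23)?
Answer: -1538867/1187387 ≈ -1.2960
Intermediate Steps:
I(Q, n) = 6*Q - n/23 (I(Q, n) = Q/(1/6) + n*(-1/23) = Q*6 - n/23 = 6*Q - n/23)
(2288 - 3542)/((486 + 481) - 187/I(-53, 49)) = (2288 - 3542)/((486 + 481) - 187/(6*(-53) - 1/23*49)) = -1254/(967 - 187/(-318 - 49/23)) = -1254/(967 - 187/(-7363/23)) = -1254/(967 - 187*(-23/7363)) = -1254/(967 + 4301/7363) = -1254/7124322/7363 = -1254*7363/7124322 = -1538867/1187387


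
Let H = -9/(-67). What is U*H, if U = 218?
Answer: 1962/67 ≈ 29.284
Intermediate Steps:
H = 9/67 (H = -9*(-1/67) = 9/67 ≈ 0.13433)
U*H = 218*(9/67) = 1962/67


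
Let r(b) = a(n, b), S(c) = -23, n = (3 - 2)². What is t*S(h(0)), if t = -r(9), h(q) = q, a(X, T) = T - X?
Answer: 184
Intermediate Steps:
n = 1 (n = 1² = 1)
r(b) = -1 + b (r(b) = b - 1*1 = b - 1 = -1 + b)
t = -8 (t = -(-1 + 9) = -1*8 = -8)
t*S(h(0)) = -8*(-23) = 184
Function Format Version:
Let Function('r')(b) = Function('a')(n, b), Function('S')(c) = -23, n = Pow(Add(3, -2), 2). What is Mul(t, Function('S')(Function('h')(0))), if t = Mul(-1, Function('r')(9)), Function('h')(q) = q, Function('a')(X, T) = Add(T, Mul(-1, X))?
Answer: 184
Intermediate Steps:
n = 1 (n = Pow(1, 2) = 1)
Function('r')(b) = Add(-1, b) (Function('r')(b) = Add(b, Mul(-1, 1)) = Add(b, -1) = Add(-1, b))
t = -8 (t = Mul(-1, Add(-1, 9)) = Mul(-1, 8) = -8)
Mul(t, Function('S')(Function('h')(0))) = Mul(-8, -23) = 184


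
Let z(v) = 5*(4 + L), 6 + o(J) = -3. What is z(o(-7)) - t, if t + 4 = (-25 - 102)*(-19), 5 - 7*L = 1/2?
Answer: -33401/14 ≈ -2385.8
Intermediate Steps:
L = 9/14 (L = 5/7 - ⅐/2 = 5/7 - ⅐*½ = 5/7 - 1/14 = 9/14 ≈ 0.64286)
o(J) = -9 (o(J) = -6 - 3 = -9)
z(v) = 325/14 (z(v) = 5*(4 + 9/14) = 5*(65/14) = 325/14)
t = 2409 (t = -4 + (-25 - 102)*(-19) = -4 - 127*(-19) = -4 + 2413 = 2409)
z(o(-7)) - t = 325/14 - 1*2409 = 325/14 - 2409 = -33401/14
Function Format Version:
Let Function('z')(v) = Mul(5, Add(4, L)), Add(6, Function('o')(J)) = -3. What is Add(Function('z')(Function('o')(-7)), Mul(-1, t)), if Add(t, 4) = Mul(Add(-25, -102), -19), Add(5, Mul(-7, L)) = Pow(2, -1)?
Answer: Rational(-33401, 14) ≈ -2385.8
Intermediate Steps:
L = Rational(9, 14) (L = Add(Rational(5, 7), Mul(Rational(-1, 7), Pow(2, -1))) = Add(Rational(5, 7), Mul(Rational(-1, 7), Rational(1, 2))) = Add(Rational(5, 7), Rational(-1, 14)) = Rational(9, 14) ≈ 0.64286)
Function('o')(J) = -9 (Function('o')(J) = Add(-6, -3) = -9)
Function('z')(v) = Rational(325, 14) (Function('z')(v) = Mul(5, Add(4, Rational(9, 14))) = Mul(5, Rational(65, 14)) = Rational(325, 14))
t = 2409 (t = Add(-4, Mul(Add(-25, -102), -19)) = Add(-4, Mul(-127, -19)) = Add(-4, 2413) = 2409)
Add(Function('z')(Function('o')(-7)), Mul(-1, t)) = Add(Rational(325, 14), Mul(-1, 2409)) = Add(Rational(325, 14), -2409) = Rational(-33401, 14)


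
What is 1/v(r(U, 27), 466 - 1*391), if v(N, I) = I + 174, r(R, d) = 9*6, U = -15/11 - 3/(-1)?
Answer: 1/249 ≈ 0.0040161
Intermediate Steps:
U = 18/11 (U = -15*1/11 - 3*(-1) = -15/11 + 3 = 18/11 ≈ 1.6364)
r(R, d) = 54
v(N, I) = 174 + I
1/v(r(U, 27), 466 - 1*391) = 1/(174 + (466 - 1*391)) = 1/(174 + (466 - 391)) = 1/(174 + 75) = 1/249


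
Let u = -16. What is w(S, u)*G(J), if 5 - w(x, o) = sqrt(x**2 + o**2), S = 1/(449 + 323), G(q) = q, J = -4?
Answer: -20 + sqrt(152571905)/193 ≈ 44.000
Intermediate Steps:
S = 1/772 ≈ 0.0012953
w(x, o) = 5 - sqrt(o**2 + x**2) (w(x, o) = 5 - sqrt(x**2 + o**2) = 5 - sqrt(o**2 + x**2))
w(S, u)*G(J) = (5 - sqrt((-16)**2 + (1/772)**2))*(-4) = (5 - sqrt(256 + 1/595984))*(-4) = (5 - sqrt(152571905/595984))*(-4) = (5 - sqrt(152571905)/772)*(-4) = -20 + sqrt(152571905)/193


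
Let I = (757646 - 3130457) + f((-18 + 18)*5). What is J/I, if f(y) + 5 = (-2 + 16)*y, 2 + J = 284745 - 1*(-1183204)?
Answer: -1467947/2372816 ≈ -0.61865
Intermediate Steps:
J = 1467947 (J = -2 + (284745 - 1*(-1183204)) = -2 + (284745 + 1183204) = -2 + 1467949 = 1467947)
f(y) = -5 + 14*y (f(y) = -5 + (-2 + 16)*y = -5 + 14*y)
I = -2372816 (I = (757646 - 3130457) + (-5 + 14*((-18 + 18)*5)) = -2372811 + (-5 + 14*(0*5)) = -2372811 + (-5 + 14*0) = -2372811 + (-5 + 0) = -2372811 - 5 = -2372816)
J/I = 1467947/(-2372816) = 1467947*(-1/2372816) = -1467947/2372816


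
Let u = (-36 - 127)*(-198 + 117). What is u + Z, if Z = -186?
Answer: 13017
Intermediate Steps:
u = 13203 (u = -163*(-81) = 13203)
u + Z = 13203 - 186 = 13017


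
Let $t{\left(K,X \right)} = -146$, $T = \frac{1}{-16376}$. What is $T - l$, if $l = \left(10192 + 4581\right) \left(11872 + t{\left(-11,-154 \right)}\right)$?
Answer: $- \frac{2836784970449}{16376} \approx -1.7323 \cdot 10^{8}$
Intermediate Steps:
$T = - \frac{1}{16376} \approx -6.1065 \cdot 10^{-5}$
$l = 173228198$ ($l = \left(10192 + 4581\right) \left(11872 - 146\right) = 14773 \cdot 11726 = 173228198$)
$T - l = - \frac{1}{16376} - 173228198 = - \frac{2836784970449}{16376}$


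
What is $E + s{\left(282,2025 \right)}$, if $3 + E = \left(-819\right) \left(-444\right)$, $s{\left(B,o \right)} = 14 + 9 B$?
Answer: $366185$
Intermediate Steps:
$E = 363633$ ($E = -3 - -363636 = -3 + 363636 = 363633$)
$E + s{\left(282,2025 \right)} = 363633 + \left(14 + 9 \cdot 282\right) = 363633 + \left(14 + 2538\right) = 363633 + 2552 = 366185$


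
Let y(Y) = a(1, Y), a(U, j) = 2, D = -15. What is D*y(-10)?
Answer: -30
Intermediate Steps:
y(Y) = 2
D*y(-10) = -15*2 = -30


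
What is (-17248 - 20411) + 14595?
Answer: -23064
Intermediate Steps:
(-17248 - 20411) + 14595 = -37659 + 14595 = -23064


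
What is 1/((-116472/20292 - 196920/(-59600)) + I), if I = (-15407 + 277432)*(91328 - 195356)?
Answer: -2519590/68678824736090147 ≈ -3.6687e-11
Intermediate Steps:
I = -27257936700 (I = 262025*(-104028) = -27257936700)
1/((-116472/20292 - 196920/(-59600)) + I) = 1/((-116472/20292 - 196920/(-59600)) - 27257936700) = 1/((-116472*1/20292 - 196920*(-1/59600)) - 27257936700) = 1/((-9706/1691 + 4923/1490) - 27257936700) = 1/(-6137147/2519590 - 27257936700) = 1/(-68678824736090147/2519590) = -2519590/68678824736090147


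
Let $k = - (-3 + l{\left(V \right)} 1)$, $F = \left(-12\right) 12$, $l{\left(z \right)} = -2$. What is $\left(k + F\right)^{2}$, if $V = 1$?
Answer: $19321$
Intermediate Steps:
$F = -144$
$k = 5$ ($k = - (-3 - 2) = \left(-1\right) \left(-5\right) = 5$)
$\left(k + F\right)^{2} = \left(5 - 144\right)^{2} = \left(-139\right)^{2} = 19321$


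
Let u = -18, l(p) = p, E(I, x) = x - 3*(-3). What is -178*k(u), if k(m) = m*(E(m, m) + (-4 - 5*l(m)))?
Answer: 246708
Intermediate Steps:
E(I, x) = 9 + x (E(I, x) = x + 9 = 9 + x)
k(m) = m*(5 - 4*m) (k(m) = m*((9 + m) + (-4 - 5*m)) = m*(5 - 4*m))
-178*k(u) = -(-3204)*(5 - 4*(-18)) = -(-3204)*(5 + 72) = -(-3204)*77 = -178*(-1386) = 246708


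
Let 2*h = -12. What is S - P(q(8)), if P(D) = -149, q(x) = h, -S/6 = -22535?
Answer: 135359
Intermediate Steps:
h = -6 (h = (½)*(-12) = -6)
S = 135210 (S = -6*(-22535) = 135210)
q(x) = -6
S - P(q(8)) = 135210 - 1*(-149) = 135210 + 149 = 135359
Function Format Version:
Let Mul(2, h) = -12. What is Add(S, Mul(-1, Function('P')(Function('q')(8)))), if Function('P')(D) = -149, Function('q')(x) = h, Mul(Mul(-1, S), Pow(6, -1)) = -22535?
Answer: 135359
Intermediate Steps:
h = -6 (h = Mul(Rational(1, 2), -12) = -6)
S = 135210 (S = Mul(-6, -22535) = 135210)
Function('q')(x) = -6
Add(S, Mul(-1, Function('P')(Function('q')(8)))) = Add(135210, Mul(-1, -149)) = Add(135210, 149) = 135359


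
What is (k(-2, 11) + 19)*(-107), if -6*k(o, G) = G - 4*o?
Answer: -10165/6 ≈ -1694.2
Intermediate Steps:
k(o, G) = -G/6 + 2*o/3 (k(o, G) = -(G - 4*o)/6 = -G/6 + 2*o/3)
(k(-2, 11) + 19)*(-107) = ((-1/6*11 + (2/3)*(-2)) + 19)*(-107) = ((-11/6 - 4/3) + 19)*(-107) = (-19/6 + 19)*(-107) = (95/6)*(-107) = -10165/6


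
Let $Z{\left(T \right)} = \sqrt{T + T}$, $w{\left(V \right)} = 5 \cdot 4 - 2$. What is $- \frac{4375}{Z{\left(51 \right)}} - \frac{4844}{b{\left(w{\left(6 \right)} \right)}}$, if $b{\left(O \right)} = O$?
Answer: $- \frac{2422}{9} - \frac{4375 \sqrt{102}}{102} \approx -702.3$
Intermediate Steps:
$w{\left(V \right)} = 18$ ($w{\left(V \right)} = 20 - 2 = 18$)
$Z{\left(T \right)} = \sqrt{2} \sqrt{T}$ ($Z{\left(T \right)} = \sqrt{2 T} = \sqrt{2} \sqrt{T}$)
$- \frac{4375}{Z{\left(51 \right)}} - \frac{4844}{b{\left(w{\left(6 \right)} \right)}} = - \frac{4375}{\sqrt{2} \sqrt{51}} - \frac{4844}{18} = - \frac{4375}{\sqrt{102}} - \frac{2422}{9} = - 4375 \frac{\sqrt{102}}{102} - \frac{2422}{9} = - \frac{4375 \sqrt{102}}{102} - \frac{2422}{9} = - \frac{2422}{9} - \frac{4375 \sqrt{102}}{102}$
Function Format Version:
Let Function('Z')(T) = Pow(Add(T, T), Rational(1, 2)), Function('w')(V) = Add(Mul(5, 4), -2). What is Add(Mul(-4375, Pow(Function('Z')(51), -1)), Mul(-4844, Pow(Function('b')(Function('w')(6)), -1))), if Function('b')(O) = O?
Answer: Add(Rational(-2422, 9), Mul(Rational(-4375, 102), Pow(102, Rational(1, 2)))) ≈ -702.30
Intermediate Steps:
Function('w')(V) = 18 (Function('w')(V) = Add(20, -2) = 18)
Function('Z')(T) = Mul(Pow(2, Rational(1, 2)), Pow(T, Rational(1, 2))) (Function('Z')(T) = Pow(Mul(2, T), Rational(1, 2)) = Mul(Pow(2, Rational(1, 2)), Pow(T, Rational(1, 2))))
Add(Mul(-4375, Pow(Function('Z')(51), -1)), Mul(-4844, Pow(Function('b')(Function('w')(6)), -1))) = Add(Mul(-4375, Pow(Mul(Pow(2, Rational(1, 2)), Pow(51, Rational(1, 2))), -1)), Mul(-4844, Pow(18, -1))) = Add(Mul(-4375, Pow(Pow(102, Rational(1, 2)), -1)), Mul(-4844, Rational(1, 18))) = Add(Mul(-4375, Mul(Rational(1, 102), Pow(102, Rational(1, 2)))), Rational(-2422, 9)) = Add(Mul(Rational(-4375, 102), Pow(102, Rational(1, 2))), Rational(-2422, 9)) = Add(Rational(-2422, 9), Mul(Rational(-4375, 102), Pow(102, Rational(1, 2))))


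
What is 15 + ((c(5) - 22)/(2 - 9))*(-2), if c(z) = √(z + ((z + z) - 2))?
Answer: 61/7 + 2*√13/7 ≈ 9.7444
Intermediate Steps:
c(z) = √(-2 + 3*z) (c(z) = √(z + (2*z - 2)) = √(z + (-2 + 2*z)) = √(-2 + 3*z))
15 + ((c(5) - 22)/(2 - 9))*(-2) = 15 + ((√(-2 + 3*5) - 22)/(2 - 9))*(-2) = 15 + ((√(-2 + 15) - 22)/(-7))*(-2) = 15 + ((√13 - 22)*(-⅐))*(-2) = 15 + ((-22 + √13)*(-⅐))*(-2) = 15 + (22/7 - √13/7)*(-2) = 15 + (-44/7 + 2*√13/7) = 61/7 + 2*√13/7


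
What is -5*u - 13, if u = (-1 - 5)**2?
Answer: -193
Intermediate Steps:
u = 36 (u = (-6)**2 = 36)
-5*u - 13 = -5*36 - 13 = -180 - 13 = -193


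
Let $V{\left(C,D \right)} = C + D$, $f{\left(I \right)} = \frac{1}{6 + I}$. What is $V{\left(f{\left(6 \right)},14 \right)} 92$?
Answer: $\frac{3887}{3} \approx 1295.7$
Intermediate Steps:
$V{\left(f{\left(6 \right)},14 \right)} 92 = \left(\frac{1}{6 + 6} + 14\right) 92 = \left(\frac{1}{12} + 14\right) 92 = \frac{169}{12} \cdot 92 = \frac{3887}{3}$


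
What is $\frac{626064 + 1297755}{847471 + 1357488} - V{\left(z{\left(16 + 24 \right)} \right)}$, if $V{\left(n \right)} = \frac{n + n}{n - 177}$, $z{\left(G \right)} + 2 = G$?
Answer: $\frac{434987725}{306489301} \approx 1.4193$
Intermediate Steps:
$z{\left(G \right)} = -2 + G$
$V{\left(n \right)} = \frac{2 n}{-177 + n}$
$\frac{626064 + 1297755}{847471 + 1357488} - V{\left(z{\left(16 + 24 \right)} \right)} = \frac{626064 + 1297755}{847471 + 1357488} - \frac{2 \left(-2 + \left(16 + 24\right)\right)}{-177 + \left(-2 + \left(16 + 24\right)\right)} = \frac{1923819}{2204959} - \frac{2 \left(-2 + 40\right)}{-177 + \left(-2 + 40\right)} = 1923819 \cdot \frac{1}{2204959} - 2 \cdot 38 \frac{1}{-177 + 38} = \frac{1923819}{2204959} - 2 \cdot 38 \frac{1}{-139} = \frac{1923819}{2204959} - 2 \cdot 38 \left(- \frac{1}{139}\right) = \frac{1923819}{2204959} - - \frac{76}{139} = \frac{1923819}{2204959} + \frac{76}{139} = \frac{434987725}{306489301}$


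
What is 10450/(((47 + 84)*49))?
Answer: 10450/6419 ≈ 1.6280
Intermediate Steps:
10450/(((47 + 84)*49)) = 10450/((131*49)) = 10450/6419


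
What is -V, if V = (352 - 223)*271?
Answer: -34959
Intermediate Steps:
V = 34959 (V = 129*271 = 34959)
-V = -1*34959 = -34959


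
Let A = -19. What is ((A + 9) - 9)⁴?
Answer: 130321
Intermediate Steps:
((A + 9) - 9)⁴ = ((-19 + 9) - 9)⁴ = (-10 - 9)⁴ = (-19)⁴ = 130321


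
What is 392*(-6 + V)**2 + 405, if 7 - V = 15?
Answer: 77237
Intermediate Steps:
V = -8 (V = 7 - 1*15 = 7 - 15 = -8)
392*(-6 + V)**2 + 405 = 392*(-6 - 8)**2 + 405 = 392*(-14)**2 + 405 = 392*196 + 405 = 76832 + 405 = 77237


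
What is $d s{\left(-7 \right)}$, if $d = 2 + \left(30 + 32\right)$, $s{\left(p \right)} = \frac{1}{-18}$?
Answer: $- \frac{32}{9} \approx -3.5556$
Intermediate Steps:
$s{\left(p \right)} = - \frac{1}{18}$
$d = 64$ ($d = 2 + 62 = 64$)
$d s{\left(-7 \right)} = 64 \left(- \frac{1}{18}\right) = - \frac{32}{9}$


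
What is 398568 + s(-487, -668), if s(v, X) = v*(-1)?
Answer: 399055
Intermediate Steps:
s(v, X) = -v
398568 + s(-487, -668) = 398568 - 1*(-487) = 398568 + 487 = 399055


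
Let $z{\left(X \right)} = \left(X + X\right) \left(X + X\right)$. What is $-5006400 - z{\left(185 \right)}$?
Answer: $-5143300$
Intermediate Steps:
$z{\left(X \right)} = 4 X^{2}$ ($z{\left(X \right)} = 2 X 2 X = 4 X^{2}$)
$-5006400 - z{\left(185 \right)} = -5006400 - 4 \cdot 185^{2} = -5006400 - 4 \cdot 34225 = -5006400 - 136900 = -5143300$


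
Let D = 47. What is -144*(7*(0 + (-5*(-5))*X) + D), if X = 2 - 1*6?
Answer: 94032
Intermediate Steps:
X = -4 (X = 2 - 6 = -4)
-144*(7*(0 + (-5*(-5))*X) + D) = -144*(7*(0 - 5*(-5)*(-4)) + 47) = -144*(7*(0 + 25*(-4)) + 47) = -144*(7*(0 - 100) + 47) = -144*(7*(-100) + 47) = -144*(-700 + 47) = -144*(-653) = 94032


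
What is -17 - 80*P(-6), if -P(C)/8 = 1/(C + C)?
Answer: -211/3 ≈ -70.333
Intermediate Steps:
P(C) = -4/C (P(C) = -8/(C + C) = -8*1/(2*C) = -4/C)
-17 - 80*P(-6) = -17 - (-320)/(-6) = -17 - (-320)*(-1)/6 = -17 - 80*⅔ = -17 - 160/3 = -211/3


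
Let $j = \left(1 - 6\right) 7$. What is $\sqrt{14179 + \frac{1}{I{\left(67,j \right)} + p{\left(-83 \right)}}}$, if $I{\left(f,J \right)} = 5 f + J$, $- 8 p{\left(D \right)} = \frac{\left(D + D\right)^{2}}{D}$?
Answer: $\frac{\sqrt{6614348897}}{683} \approx 119.08$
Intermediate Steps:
$j = -35$ ($j = \left(-5\right) 7 = -35$)
$p{\left(D \right)} = - \frac{D}{2}$ ($p{\left(D \right)} = - \frac{\left(D + D\right)^{2} \frac{1}{D}}{8} = - \frac{\left(2 D\right)^{2} \frac{1}{D}}{8} = - \frac{4 D^{2} \frac{1}{D}}{8} = - \frac{4 D}{8} = - \frac{D}{2}$)
$I{\left(f,J \right)} = J + 5 f$
$\sqrt{14179 + \frac{1}{I{\left(67,j \right)} + p{\left(-83 \right)}}} = \sqrt{14179 + \frac{1}{\left(-35 + 5 \cdot 67\right) - - \frac{83}{2}}} = \sqrt{14179 + \frac{1}{\left(-35 + 335\right) + \frac{83}{2}}} = \sqrt{14179 + \frac{1}{300 + \frac{83}{2}}} = \sqrt{14179 + \frac{1}{\frac{683}{2}}} = \sqrt{14179 + \frac{2}{683}} = \sqrt{\frac{9684259}{683}} = \frac{\sqrt{6614348897}}{683}$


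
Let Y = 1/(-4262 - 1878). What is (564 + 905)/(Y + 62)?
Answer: 693820/29283 ≈ 23.694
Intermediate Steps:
Y = -1/6140 (Y = 1/(-6140) = -1/6140 ≈ -0.00016287)
(564 + 905)/(Y + 62) = (564 + 905)/(-1/6140 + 62) = 1469/(380679/6140) = 1469*(6140/380679) = 693820/29283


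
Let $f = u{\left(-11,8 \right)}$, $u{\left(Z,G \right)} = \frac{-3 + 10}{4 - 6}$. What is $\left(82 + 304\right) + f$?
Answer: $\frac{765}{2} \approx 382.5$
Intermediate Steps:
$u{\left(Z,G \right)} = - \frac{7}{2}$ ($u{\left(Z,G \right)} = \frac{7}{-2} = 7 \left(- \frac{1}{2}\right) = - \frac{7}{2}$)
$f = - \frac{7}{2} \approx -3.5$
$\left(82 + 304\right) + f = \left(82 + 304\right) - \frac{7}{2} = 386 - \frac{7}{2} = \frac{765}{2}$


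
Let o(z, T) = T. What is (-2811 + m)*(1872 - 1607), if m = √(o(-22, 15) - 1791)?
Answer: -744915 + 1060*I*√111 ≈ -7.4492e+5 + 11168.0*I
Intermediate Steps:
m = 4*I*√111 (m = √(15 - 1791) = √(-1776) = 4*I*√111 ≈ 42.143*I)
(-2811 + m)*(1872 - 1607) = (-2811 + 4*I*√111)*(1872 - 1607) = (-2811 + 4*I*√111)*265 = -744915 + 1060*I*√111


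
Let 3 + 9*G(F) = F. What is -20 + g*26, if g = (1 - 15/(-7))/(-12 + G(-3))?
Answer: -3518/133 ≈ -26.451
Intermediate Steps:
G(F) = -⅓ + F/9
g = -33/133 (g = (1 - 15/(-7))/(-12 + (-⅓ + (⅑)*(-3))) = (1 - 15*(-⅐))/(-12 + (-⅓ - ⅓)) = (1 + 15/7)/(-12 - ⅔) = 22/(7*(-38/3)) = (22/7)*(-3/38) = -33/133 ≈ -0.24812)
-20 + g*26 = -20 - 33/133*26 = -20 - 858/133 = -3518/133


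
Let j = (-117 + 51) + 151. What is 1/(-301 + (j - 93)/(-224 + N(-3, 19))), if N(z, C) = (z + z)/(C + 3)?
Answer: -2467/742479 ≈ -0.0033227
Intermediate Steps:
N(z, C) = 2*z/(3 + C) (N(z, C) = (2*z)/(3 + C) = 2*z/(3 + C))
j = 85 (j = -66 + 151 = 85)
1/(-301 + (j - 93)/(-224 + N(-3, 19))) = 1/(-301 + (85 - 93)/(-224 + 2*(-3)/(3 + 19))) = 1/(-301 - 8/(-224 + 2*(-3)/22)) = 1/(-301 - 8/(-224 + 2*(-3)*(1/22))) = 1/(-301 - 8/(-224 - 3/11)) = 1/(-301 - 8/(-2467/11)) = 1/(-301 - 8*(-11/2467)) = 1/(-301 + 88/2467) = 1/(-742479/2467) = -2467/742479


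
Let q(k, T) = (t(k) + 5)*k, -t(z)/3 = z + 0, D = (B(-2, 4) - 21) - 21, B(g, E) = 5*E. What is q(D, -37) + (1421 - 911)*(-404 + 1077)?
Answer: 341668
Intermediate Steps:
D = -22 (D = (5*4 - 21) - 21 = (20 - 21) - 21 = -1 - 21 = -22)
t(z) = -3*z (t(z) = -3*(z + 0) = -3*z)
q(k, T) = k*(5 - 3*k) (q(k, T) = (-3*k + 5)*k = (5 - 3*k)*k = k*(5 - 3*k))
q(D, -37) + (1421 - 911)*(-404 + 1077) = -22*(5 - 3*(-22)) + (1421 - 911)*(-404 + 1077) = -22*(5 + 66) + 510*673 = -22*71 + 343230 = -1562 + 343230 = 341668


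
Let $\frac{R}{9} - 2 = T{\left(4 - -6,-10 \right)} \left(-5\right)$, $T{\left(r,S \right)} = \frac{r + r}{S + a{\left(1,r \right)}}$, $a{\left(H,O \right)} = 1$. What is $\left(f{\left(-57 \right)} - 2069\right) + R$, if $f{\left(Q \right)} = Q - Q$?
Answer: $-1951$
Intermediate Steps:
$f{\left(Q \right)} = 0$
$T{\left(r,S \right)} = \frac{2 r}{1 + S}$ ($T{\left(r,S \right)} = \frac{r + r}{S + 1} = \frac{2 r}{1 + S}$)
$R = 118$ ($R = 18 + 9 \frac{2 \left(4 - -6\right)}{1 - 10} \left(-5\right) = 18 + 9 \frac{2 \left(4 + 6\right)}{-9} \left(-5\right) = 18 + 9 \cdot 2 \cdot 10 \left(- \frac{1}{9}\right) \left(-5\right) = 18 + 9 \left(\left(- \frac{20}{9}\right) \left(-5\right)\right) = 18 + 9 \cdot \frac{100}{9} = 18 + 100 = 118$)
$\left(f{\left(-57 \right)} - 2069\right) + R = \left(0 - 2069\right) + 118 = -2069 + 118 = -1951$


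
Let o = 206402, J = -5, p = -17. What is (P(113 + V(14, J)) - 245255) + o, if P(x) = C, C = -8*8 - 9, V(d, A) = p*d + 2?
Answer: -38926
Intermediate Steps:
V(d, A) = 2 - 17*d (V(d, A) = -17*d + 2 = 2 - 17*d)
C = -73 (C = -64 - 9 = -73)
P(x) = -73
(P(113 + V(14, J)) - 245255) + o = (-73 - 245255) + 206402 = -245328 + 206402 = -38926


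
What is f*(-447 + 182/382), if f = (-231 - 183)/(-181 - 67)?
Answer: -8827101/11842 ≈ -745.41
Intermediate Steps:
f = 207/124 (f = -414/(-248) = -414*(-1/248) = 207/124 ≈ 1.6694)
f*(-447 + 182/382) = 207*(-447 + 182/382)/124 = 207*(-447 + 182*(1/382))/124 = 207*(-447 + 91/191)/124 = (207/124)*(-85286/191) = -8827101/11842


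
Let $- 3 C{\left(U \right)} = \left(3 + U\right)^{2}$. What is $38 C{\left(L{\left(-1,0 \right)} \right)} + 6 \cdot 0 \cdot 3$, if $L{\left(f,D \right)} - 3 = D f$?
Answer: $-456$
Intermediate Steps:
$L{\left(f,D \right)} = 3 + D f$
$C{\left(U \right)} = - \frac{\left(3 + U\right)^{2}}{3}$
$38 C{\left(L{\left(-1,0 \right)} \right)} + 6 \cdot 0 \cdot 3 = 38 \left(- \frac{\left(3 + \left(3 + 0 \left(-1\right)\right)\right)^{2}}{3}\right) + 6 \cdot 0 \cdot 3 = 38 \left(- \frac{\left(3 + \left(3 + 0\right)\right)^{2}}{3}\right) + 0 \cdot 3 = 38 \left(- \frac{\left(3 + 3\right)^{2}}{3}\right) + 0 = 38 \left(- \frac{6^{2}}{3}\right) + 0 = 38 \left(\left(- \frac{1}{3}\right) 36\right) + 0 = 38 \left(-12\right) + 0 = -456 + 0 = -456$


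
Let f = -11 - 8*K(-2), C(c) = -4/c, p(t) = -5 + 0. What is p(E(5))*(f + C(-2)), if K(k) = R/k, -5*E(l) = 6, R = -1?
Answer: 65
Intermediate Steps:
E(l) = -6/5 (E(l) = -⅕*6 = -6/5)
p(t) = -5
K(k) = -1/k
f = -15 (f = -11 - (-8)/(-2) = -11 - (-8)*(-1)/2 = -11 - 8*½ = -11 - 4 = -15)
p(E(5))*(f + C(-2)) = -5*(-15 - 4/(-2)) = -5*(-15 - 4*(-½)) = -5*(-15 + 2) = -5*(-13) = 65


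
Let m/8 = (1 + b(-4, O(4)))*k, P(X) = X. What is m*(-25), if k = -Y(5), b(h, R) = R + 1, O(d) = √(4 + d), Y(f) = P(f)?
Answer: 2000 + 2000*√2 ≈ 4828.4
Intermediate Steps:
Y(f) = f
b(h, R) = 1 + R
k = -5 (k = -1*5 = -5)
m = -80 - 80*√2 (m = 8*((1 + (1 + √(4 + 4)))*(-5)) = 8*((1 + (1 + √8))*(-5)) = 8*((1 + (1 + 2*√2))*(-5)) = 8*((2 + 2*√2)*(-5)) = 8*(-10 - 10*√2) = -80 - 80*√2 ≈ -193.14)
m*(-25) = (-80 - 80*√2)*(-25) = 2000 + 2000*√2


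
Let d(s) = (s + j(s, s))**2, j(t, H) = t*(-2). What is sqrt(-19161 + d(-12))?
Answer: 3*I*sqrt(2113) ≈ 137.9*I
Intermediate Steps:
j(t, H) = -2*t
d(s) = s**2 (d(s) = (s - 2*s)**2 = (-s)**2 = s**2)
sqrt(-19161 + d(-12)) = sqrt(-19161 + (-12)**2) = sqrt(-19161 + 144) = sqrt(-19017) = 3*I*sqrt(2113)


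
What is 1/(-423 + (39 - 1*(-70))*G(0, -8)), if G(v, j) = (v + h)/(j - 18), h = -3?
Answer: -26/10671 ≈ -0.0024365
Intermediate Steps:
G(v, j) = (-3 + v)/(-18 + j) (G(v, j) = (v - 3)/(j - 18) = (-3 + v)/(-18 + j))
1/(-423 + (39 - 1*(-70))*G(0, -8)) = 1/(-423 + (39 - 1*(-70))*((-3 + 0)/(-18 - 8))) = 1/(-423 + (39 + 70)*(-3/(-26))) = 1/(-423 + 109*(-1/26*(-3))) = 1/(-423 + 109*(3/26)) = 1/(-423 + 327/26) = 1/(-10671/26) = -26/10671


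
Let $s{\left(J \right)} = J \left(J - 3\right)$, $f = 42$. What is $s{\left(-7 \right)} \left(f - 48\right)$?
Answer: $-420$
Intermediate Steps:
$s{\left(J \right)} = J \left(-3 + J\right)$
$s{\left(-7 \right)} \left(f - 48\right) = - 7 \left(-3 - 7\right) \left(42 - 48\right) = \left(-7\right) \left(-10\right) \left(-6\right) = 70 \left(-6\right) = -420$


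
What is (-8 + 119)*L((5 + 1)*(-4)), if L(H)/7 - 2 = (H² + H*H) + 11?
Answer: 905205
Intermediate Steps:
L(H) = 91 + 14*H² (L(H) = 14 + 7*((H² + H*H) + 11) = 14 + 7*((H² + H²) + 11) = 14 + 7*(2*H² + 11) = 14 + 7*(11 + 2*H²) = 14 + (77 + 14*H²) = 91 + 14*H²)
(-8 + 119)*L((5 + 1)*(-4)) = (-8 + 119)*(91 + 14*((5 + 1)*(-4))²) = 111*(91 + 14*(6*(-4))²) = 111*(91 + 14*(-24)²) = 111*(91 + 14*576) = 111*(91 + 8064) = 111*8155 = 905205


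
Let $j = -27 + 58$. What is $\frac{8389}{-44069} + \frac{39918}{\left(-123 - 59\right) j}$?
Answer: $- \frac{903238540}{124318649} \approx -7.2655$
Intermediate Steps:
$j = 31$
$\frac{8389}{-44069} + \frac{39918}{\left(-123 - 59\right) j} = \frac{8389}{-44069} + \frac{39918}{\left(-123 - 59\right) 31} = 8389 \left(- \frac{1}{44069}\right) + \frac{39918}{\left(-123 - 59\right) 31} = - \frac{8389}{44069} + \frac{39918}{\left(-182\right) 31} = - \frac{8389}{44069} + \frac{39918}{-5642} = - \frac{8389}{44069} + 39918 \left(- \frac{1}{5642}\right) = - \frac{8389}{44069} - \frac{19959}{2821} = - \frac{903238540}{124318649}$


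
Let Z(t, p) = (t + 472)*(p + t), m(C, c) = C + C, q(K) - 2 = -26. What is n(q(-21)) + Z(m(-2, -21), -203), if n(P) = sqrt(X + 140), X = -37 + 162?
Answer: -96876 + sqrt(265) ≈ -96860.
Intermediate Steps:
X = 125
q(K) = -24 (q(K) = 2 - 26 = -24)
m(C, c) = 2*C
n(P) = sqrt(265) (n(P) = sqrt(125 + 140) = sqrt(265))
Z(t, p) = (472 + t)*(p + t)
n(q(-21)) + Z(m(-2, -21), -203) = sqrt(265) + ((2*(-2))**2 + 472*(-203) + 472*(2*(-2)) - 406*(-2)) = sqrt(265) + ((-4)**2 - 95816 + 472*(-4) - 203*(-4)) = sqrt(265) + (16 - 95816 - 1888 + 812) = sqrt(265) - 96876 = -96876 + sqrt(265)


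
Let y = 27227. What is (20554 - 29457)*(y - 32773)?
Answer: 49376038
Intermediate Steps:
(20554 - 29457)*(y - 32773) = (20554 - 29457)*(27227 - 32773) = -8903*(-5546) = 49376038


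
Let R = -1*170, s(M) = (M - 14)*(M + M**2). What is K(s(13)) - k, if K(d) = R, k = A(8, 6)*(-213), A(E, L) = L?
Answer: 1108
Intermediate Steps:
k = -1278 (k = 6*(-213) = -1278)
s(M) = (-14 + M)*(M + M**2)
R = -170
K(d) = -170
K(s(13)) - k = -170 - 1*(-1278) = -170 + 1278 = 1108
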